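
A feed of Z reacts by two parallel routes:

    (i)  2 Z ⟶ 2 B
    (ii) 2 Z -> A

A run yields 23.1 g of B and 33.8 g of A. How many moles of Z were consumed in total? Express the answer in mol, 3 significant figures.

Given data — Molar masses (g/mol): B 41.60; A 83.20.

1.37 mol

n(B) = 23.1 / 41.60 = 0.5553 mol
n(A) = 33.8 / 83.20 = 0.4063 mol
n(Z) via (i) = (2/2)×0.5553 = 0.5553 mol
n(Z) via (ii) = (2/1)×0.4063 = 0.8126 mol
total n(Z) = 0.5553 + 0.8126 = 1.368 mol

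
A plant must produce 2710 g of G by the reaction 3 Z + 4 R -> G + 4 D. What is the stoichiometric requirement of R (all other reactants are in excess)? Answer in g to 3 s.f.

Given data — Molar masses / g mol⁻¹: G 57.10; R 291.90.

n(G) = 2710 / 57.10 = 47.46 mol
n(R) = (4/1) × 47.46 = 189.8 mol
mass = 189.8 × 291.90 = 55400 g

55400 g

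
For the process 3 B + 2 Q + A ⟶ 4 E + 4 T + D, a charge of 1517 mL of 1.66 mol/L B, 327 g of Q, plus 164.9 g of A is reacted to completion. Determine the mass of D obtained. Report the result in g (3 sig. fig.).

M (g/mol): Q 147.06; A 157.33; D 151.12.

n(B) = 1.66 × 1517/1000 = 2.518 mol
n(Q) = 327.0 / 147.06 = 2.224 mol
n(A) = 164.9 / 157.33 = 1.048 mol
n/ν → B: 0.8393, Q: 1.112, A: 1.048; B is limiting.
n(D) = (1/3) × 2.518 = 0.8393 mol
mass = 0.8393 × 151.12 = 126.8 g

127 g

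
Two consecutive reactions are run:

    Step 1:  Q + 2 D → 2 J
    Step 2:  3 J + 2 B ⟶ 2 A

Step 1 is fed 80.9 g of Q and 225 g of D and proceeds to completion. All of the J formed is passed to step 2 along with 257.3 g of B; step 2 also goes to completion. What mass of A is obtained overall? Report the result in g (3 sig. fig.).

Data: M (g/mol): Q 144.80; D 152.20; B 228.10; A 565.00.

421 g

Step 1:
n(Q) = 80.90 / 144.80 = 0.5587 mol
n(D) = 225.0 / 152.20 = 1.478 mol
n/ν for Q = 0.5587/1 = 0.5587
n/ν for D = 1.478/2 = 0.7390
Smallest n/ν is Q → limiting reagent.
n(J) produced = (2/1) × 0.5587 = 1.117 mol
Step 2:
n(J) available = 1.117 mol
n(B) = 257.3 / 228.10 = 1.128 mol
n/ν for J = 1.117/3 = 0.3723
n/ν for B = 1.128/2 = 0.5640
Smallest n/ν is J → limiting reagent.
n(A) = (2/3) × 1.117 = 0.7447 mol
mass = 0.7447 × 565.00 = 420.8 g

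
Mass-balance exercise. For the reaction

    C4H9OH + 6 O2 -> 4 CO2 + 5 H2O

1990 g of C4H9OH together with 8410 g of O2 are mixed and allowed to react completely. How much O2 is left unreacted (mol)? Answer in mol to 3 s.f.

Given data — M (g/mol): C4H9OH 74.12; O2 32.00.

102 mol

n(C4H9OH) = 1990 / 74.12 = 26.85 mol
n(O2) = 8410 / 32.00 = 262.8 mol
n/ν → C4H9OH: 26.85, O2: 43.80; C4H9OH is limiting.
O2 consumed = (6/1) × 26.85 = 161.1 mol
O2 remaining = 262.8 − 161.1 = 101.7 mol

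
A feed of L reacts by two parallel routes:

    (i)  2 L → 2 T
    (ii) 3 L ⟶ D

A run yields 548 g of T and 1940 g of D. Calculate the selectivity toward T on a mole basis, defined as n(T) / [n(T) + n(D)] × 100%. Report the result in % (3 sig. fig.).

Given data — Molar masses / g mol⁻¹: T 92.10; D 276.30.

n(T) = 548 / 92.10 = 5.950 mol
n(D) = 1940 / 276.30 = 7.021 mol
selectivity = 5.950/(5.950+7.021) × 100 = 45.87 %

45.9 %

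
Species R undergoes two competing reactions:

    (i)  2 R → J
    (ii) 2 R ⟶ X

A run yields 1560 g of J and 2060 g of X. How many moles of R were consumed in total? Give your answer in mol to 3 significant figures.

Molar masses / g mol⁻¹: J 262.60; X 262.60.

n(J) = 1560 / 262.60 = 5.941 mol
n(X) = 2060 / 262.60 = 7.845 mol
n(R) via (i) = (2/1)×5.941 = 11.88 mol
n(R) via (ii) = (2/1)×7.845 = 15.69 mol
total n(R) = 11.88 + 15.69 = 27.57 mol

27.6 mol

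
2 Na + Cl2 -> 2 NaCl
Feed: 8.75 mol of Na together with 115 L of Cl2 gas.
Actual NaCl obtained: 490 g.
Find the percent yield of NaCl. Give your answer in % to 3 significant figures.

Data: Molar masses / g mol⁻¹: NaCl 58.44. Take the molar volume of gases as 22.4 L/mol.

n(Na) = 8.750 mol
n(Cl2) = 115.0 / 22.4 = 5.134 mol
n/ν → Na: 4.375, Cl2: 5.134; Na is limiting.
theoretical n(NaCl) = (2/2) × 8.750 = 8.750 mol → 511.4 g
% yield = 490 / 511.4 × 100 = 95.82 %

95.8 %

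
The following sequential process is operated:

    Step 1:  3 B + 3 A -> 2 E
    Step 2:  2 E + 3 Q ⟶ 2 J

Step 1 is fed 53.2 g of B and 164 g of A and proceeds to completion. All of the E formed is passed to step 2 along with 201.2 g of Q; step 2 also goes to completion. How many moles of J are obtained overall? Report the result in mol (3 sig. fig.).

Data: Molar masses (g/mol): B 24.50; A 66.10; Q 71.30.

Step 1:
n(B) = 53.20 / 24.50 = 2.171 mol
n(A) = 164.0 / 66.10 = 2.481 mol
n/ν for B = 2.171/3 = 0.7237
n/ν for A = 2.481/3 = 0.8270
Smallest n/ν is B → limiting reagent.
n(E) produced = (2/3) × 2.171 = 1.447 mol
Step 2:
n(E) available = 1.447 mol
n(Q) = 201.2 / 71.30 = 2.822 mol
n/ν for E = 1.447/2 = 0.7235
n/ν for Q = 2.822/3 = 0.9407
Smallest n/ν is E → limiting reagent.
n(J) = (2/2) × 1.447 = 1.447 mol

1.45 mol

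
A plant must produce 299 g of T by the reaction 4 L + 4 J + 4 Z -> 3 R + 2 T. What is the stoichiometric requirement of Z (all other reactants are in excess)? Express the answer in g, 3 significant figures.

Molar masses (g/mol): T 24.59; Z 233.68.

n(T) = 299 / 24.59 = 12.16 mol
n(Z) = (4/2) × 12.16 = 24.32 mol
mass = 24.32 × 233.68 = 5683 g

5680 g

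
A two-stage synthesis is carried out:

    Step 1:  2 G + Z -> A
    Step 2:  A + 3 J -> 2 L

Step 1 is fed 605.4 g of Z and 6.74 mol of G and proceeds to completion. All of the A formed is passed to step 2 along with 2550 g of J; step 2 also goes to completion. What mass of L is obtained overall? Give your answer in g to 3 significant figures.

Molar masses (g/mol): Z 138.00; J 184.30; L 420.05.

2830 g

Step 1:
n(Z) = 605.4 / 138.00 = 4.387 mol
n(G) = 6.740 mol
n/ν for Z = 4.387/1 = 4.387
n/ν for G = 6.740/2 = 3.370
Smallest n/ν is G → limiting reagent.
n(A) produced = (1/2) × 6.740 = 3.370 mol
Step 2:
n(A) available = 3.370 mol
n(J) = 2550 / 184.30 = 13.84 mol
n/ν for A = 3.370/1 = 3.370
n/ν for J = 13.84/3 = 4.613
Smallest n/ν is A → limiting reagent.
n(L) = (2/1) × 3.370 = 6.740 mol
mass = 6.740 × 420.05 = 2831 g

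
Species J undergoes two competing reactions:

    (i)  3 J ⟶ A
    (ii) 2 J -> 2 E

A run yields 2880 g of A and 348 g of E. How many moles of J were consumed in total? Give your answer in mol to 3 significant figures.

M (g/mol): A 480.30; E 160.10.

n(A) = 2880 / 480.30 = 5.996 mol
n(E) = 348 / 160.10 = 2.174 mol
n(J) via (i) = (3/1)×5.996 = 17.99 mol
n(J) via (ii) = (2/2)×2.174 = 2.174 mol
total n(J) = 17.99 + 2.174 = 20.16 mol

20.2 mol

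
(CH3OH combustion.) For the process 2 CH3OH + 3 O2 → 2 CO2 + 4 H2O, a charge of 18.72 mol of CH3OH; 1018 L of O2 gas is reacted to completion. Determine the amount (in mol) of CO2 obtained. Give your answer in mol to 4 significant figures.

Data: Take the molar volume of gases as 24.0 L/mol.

n(CH3OH) = 18.72 mol
n(O2) = 1018 / 24.0 = 42.42 mol
n/ν for CH3OH = 18.72/2 = 9.360
n/ν for O2 = 42.42/3 = 14.14
Smallest n/ν is CH3OH → limiting reagent.
n(CO2) = (2/2) × 18.72 = 18.72 mol

18.72 mol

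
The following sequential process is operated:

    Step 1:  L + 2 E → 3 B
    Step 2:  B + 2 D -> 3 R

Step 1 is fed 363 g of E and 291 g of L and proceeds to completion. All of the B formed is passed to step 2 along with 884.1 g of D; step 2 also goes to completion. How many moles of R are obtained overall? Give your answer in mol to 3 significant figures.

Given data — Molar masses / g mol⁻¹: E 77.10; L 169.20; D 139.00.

9.54 mol

Step 1:
n(E) = 363.0 / 77.10 = 4.708 mol
n(L) = 291.0 / 169.20 = 1.720 mol
n/ν → E: 2.354, L: 1.720; L is limiting.
n(B) produced = (3/1) × 1.720 = 5.160 mol
Step 2:
n(B) available = 5.160 mol
n(D) = 884.1 / 139.00 = 6.360 mol
n/ν → B: 5.160, D: 3.180; D is limiting.
n(R) = (3/2) × 6.360 = 9.540 mol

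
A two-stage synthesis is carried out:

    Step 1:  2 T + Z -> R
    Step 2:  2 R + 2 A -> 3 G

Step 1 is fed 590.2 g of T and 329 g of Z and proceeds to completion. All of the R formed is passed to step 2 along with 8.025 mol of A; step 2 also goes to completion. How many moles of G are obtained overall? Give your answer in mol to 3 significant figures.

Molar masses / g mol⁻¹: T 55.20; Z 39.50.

Step 1:
n(T) = 590.2 / 55.20 = 10.69 mol
n(Z) = 329.0 / 39.50 = 8.329 mol
n/ν for T = 10.69/2 = 5.345
n/ν for Z = 8.329/1 = 8.329
Smallest n/ν is T → limiting reagent.
n(R) produced = (1/2) × 10.69 = 5.345 mol
Step 2:
n(R) available = 5.345 mol
n(A) = 8.025 mol
n/ν for R = 5.345/2 = 2.673
n/ν for A = 8.025/2 = 4.013
Smallest n/ν is R → limiting reagent.
n(G) = (3/2) × 5.345 = 8.018 mol

8.02 mol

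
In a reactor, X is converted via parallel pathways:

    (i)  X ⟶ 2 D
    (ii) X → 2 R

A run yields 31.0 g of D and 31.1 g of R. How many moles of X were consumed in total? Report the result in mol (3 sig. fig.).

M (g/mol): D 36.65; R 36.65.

n(D) = 31.0 / 36.65 = 0.8458 mol
n(R) = 31.1 / 36.65 = 0.8486 mol
n(X) via (i) = (1/2)×0.8458 = 0.4229 mol
n(X) via (ii) = (1/2)×0.8486 = 0.4243 mol
total n(X) = 0.4229 + 0.4243 = 0.8472 mol

0.847 mol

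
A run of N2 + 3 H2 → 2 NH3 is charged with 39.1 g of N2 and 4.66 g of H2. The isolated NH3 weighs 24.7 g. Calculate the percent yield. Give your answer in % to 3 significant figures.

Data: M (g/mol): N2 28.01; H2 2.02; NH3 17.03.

n(N2) = 39.10 / 28.01 = 1.396 mol
n(H2) = 4.660 / 2.02 = 2.307 mol
n/ν for N2 = 1.396/1 = 1.396
n/ν for H2 = 2.307/3 = 0.7690
Smallest n/ν is H2 → limiting reagent.
theoretical n(NH3) = (2/3) × 2.307 = 1.538 mol → 26.19 g
% yield = 24.7 / 26.19 × 100 = 94.31 %

94.3 %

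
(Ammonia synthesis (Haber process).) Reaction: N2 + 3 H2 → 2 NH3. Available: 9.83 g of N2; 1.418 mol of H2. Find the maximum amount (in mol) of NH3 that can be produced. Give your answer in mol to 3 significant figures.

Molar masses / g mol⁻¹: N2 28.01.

n(N2) = 9.830 / 28.01 = 0.3509 mol
n(H2) = 1.418 mol
n/ν for N2 = 0.3509/1 = 0.3509
n/ν for H2 = 1.418/3 = 0.4727
Smallest n/ν is N2 → limiting reagent.
n(NH3) = (2/1) × 0.3509 = 0.7018 mol

0.702 mol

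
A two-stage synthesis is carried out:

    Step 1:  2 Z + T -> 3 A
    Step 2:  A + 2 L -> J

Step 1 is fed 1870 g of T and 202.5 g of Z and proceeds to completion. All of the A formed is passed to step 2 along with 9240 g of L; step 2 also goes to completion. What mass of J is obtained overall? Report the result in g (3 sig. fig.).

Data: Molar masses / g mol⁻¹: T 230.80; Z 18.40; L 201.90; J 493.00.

8140 g

Step 1:
n(T) = 1870 / 230.80 = 8.102 mol
n(Z) = 202.5 / 18.40 = 11.01 mol
n/ν for T = 8.102/1 = 8.102
n/ν for Z = 11.01/2 = 5.505
Smallest n/ν is Z → limiting reagent.
n(A) produced = (3/2) × 11.01 = 16.52 mol
Step 2:
n(A) available = 16.52 mol
n(L) = 9240 / 201.90 = 45.77 mol
n/ν for A = 16.52/1 = 16.52
n/ν for L = 45.77/2 = 22.89
Smallest n/ν is A → limiting reagent.
n(J) = (1/1) × 16.52 = 16.52 mol
mass = 16.52 × 493.00 = 8144 g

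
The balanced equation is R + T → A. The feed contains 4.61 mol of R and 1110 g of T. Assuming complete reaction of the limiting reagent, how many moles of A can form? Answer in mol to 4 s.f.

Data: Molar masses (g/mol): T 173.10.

n(R) = 4.610 mol
n(T) = 1110 / 173.10 = 6.412 mol
n/ν for R = 4.610/1 = 4.610
n/ν for T = 6.412/1 = 6.412
Smallest n/ν is R → limiting reagent.
n(A) = (1/1) × 4.610 = 4.610 mol

4.610 mol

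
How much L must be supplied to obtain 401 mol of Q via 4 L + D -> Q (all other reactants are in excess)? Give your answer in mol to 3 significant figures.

1600 mol

n(Q) = 401.0 mol
n(L) = (4/1) × 401.0 = 1604 mol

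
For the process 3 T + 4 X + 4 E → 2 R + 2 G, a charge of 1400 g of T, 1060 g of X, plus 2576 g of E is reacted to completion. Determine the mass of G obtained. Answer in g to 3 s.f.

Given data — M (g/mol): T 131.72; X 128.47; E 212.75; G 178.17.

735 g

n(T) = 1400 / 131.72 = 10.63 mol
n(X) = 1060 / 128.47 = 8.251 mol
n(E) = 2576 / 212.75 = 12.11 mol
n/ν for T = 10.63/3 = 3.543
n/ν for X = 8.251/4 = 2.063
n/ν for E = 12.11/4 = 3.028
Smallest n/ν is X → limiting reagent.
n(G) = (2/4) × 8.251 = 4.126 mol
mass = 4.126 × 178.17 = 735.1 g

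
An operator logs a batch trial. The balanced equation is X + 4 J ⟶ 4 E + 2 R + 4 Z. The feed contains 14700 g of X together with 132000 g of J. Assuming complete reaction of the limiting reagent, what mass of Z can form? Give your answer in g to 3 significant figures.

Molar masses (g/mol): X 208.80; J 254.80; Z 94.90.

26700 g

n(X) = 14700 / 208.80 = 70.40 mol
n(J) = 132000 / 254.80 = 518.1 mol
n/ν → X: 70.40, J: 129.5; X is limiting.
n(Z) = (4/1) × 70.40 = 281.6 mol
mass = 281.6 × 94.90 = 26720 g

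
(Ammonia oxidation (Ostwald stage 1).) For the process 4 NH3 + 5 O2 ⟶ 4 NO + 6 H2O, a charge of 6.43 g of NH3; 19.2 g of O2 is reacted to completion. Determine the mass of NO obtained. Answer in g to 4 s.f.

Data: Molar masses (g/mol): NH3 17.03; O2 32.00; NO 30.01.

11.33 g

n(NH3) = 6.430 / 17.03 = 0.3776 mol
n(O2) = 19.20 / 32.00 = 0.6000 mol
n/ν → NH3: 0.09440, O2: 0.1200; NH3 is limiting.
n(NO) = (4/4) × 0.3776 = 0.3776 mol
mass = 0.3776 × 30.01 = 11.33 g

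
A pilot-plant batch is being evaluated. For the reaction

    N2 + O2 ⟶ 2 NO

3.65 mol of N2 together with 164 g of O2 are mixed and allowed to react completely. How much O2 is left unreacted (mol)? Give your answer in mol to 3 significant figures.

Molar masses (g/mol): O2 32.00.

1.48 mol

n(N2) = 3.650 mol
n(O2) = 164.0 / 32.00 = 5.125 mol
n/ν for N2 = 3.650/1 = 3.650
n/ν for O2 = 5.125/1 = 5.125
Smallest n/ν is N2 → limiting reagent.
O2 consumed = (1/1) × 3.650 = 3.650 mol
O2 remaining = 5.125 − 3.650 = 1.475 mol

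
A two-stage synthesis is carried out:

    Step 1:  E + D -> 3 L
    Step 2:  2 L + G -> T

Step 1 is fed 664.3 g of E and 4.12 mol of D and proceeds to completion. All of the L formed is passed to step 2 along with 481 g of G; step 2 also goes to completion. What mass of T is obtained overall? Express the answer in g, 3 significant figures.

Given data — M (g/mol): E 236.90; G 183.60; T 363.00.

951 g

Step 1:
n(E) = 664.3 / 236.90 = 2.804 mol
n(D) = 4.120 mol
n/ν → E: 2.804, D: 4.120; E is limiting.
n(L) produced = (3/1) × 2.804 = 8.412 mol
Step 2:
n(L) available = 8.412 mol
n(G) = 481.0 / 183.60 = 2.620 mol
n/ν → L: 4.206, G: 2.620; G is limiting.
n(T) = (1/1) × 2.620 = 2.620 mol
mass = 2.620 × 363.00 = 951.1 g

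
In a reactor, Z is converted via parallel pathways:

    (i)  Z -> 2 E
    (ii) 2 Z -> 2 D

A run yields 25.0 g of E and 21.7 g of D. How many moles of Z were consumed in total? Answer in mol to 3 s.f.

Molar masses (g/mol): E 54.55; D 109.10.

n(E) = 25.0 / 54.55 = 0.4583 mol
n(D) = 21.7 / 109.10 = 0.1989 mol
n(Z) via (i) = (1/2)×0.4583 = 0.2292 mol
n(Z) via (ii) = (2/2)×0.1989 = 0.1989 mol
total n(Z) = 0.2292 + 0.1989 = 0.4281 mol

0.428 mol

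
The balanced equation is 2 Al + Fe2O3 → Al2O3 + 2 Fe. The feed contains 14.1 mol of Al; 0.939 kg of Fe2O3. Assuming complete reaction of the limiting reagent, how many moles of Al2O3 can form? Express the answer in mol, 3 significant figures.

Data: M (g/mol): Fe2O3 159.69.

n(Al) = 14.10 mol
n(Fe2O3) = 0.9390×1000 / 159.69 = 5.880 mol
n/ν for Al = 14.10/2 = 7.050
n/ν for Fe2O3 = 5.880/1 = 5.880
Smallest n/ν is Fe2O3 → limiting reagent.
n(Al2O3) = (1/1) × 5.880 = 5.880 mol

5.88 mol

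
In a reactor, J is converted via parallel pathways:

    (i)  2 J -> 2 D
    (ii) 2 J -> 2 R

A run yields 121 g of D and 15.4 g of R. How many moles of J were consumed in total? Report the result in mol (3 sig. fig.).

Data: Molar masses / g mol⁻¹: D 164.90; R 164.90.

0.827 mol

n(D) = 121 / 164.90 = 0.7338 mol
n(R) = 15.4 / 164.90 = 0.09339 mol
n(J) via (i) = (2/2)×0.7338 = 0.7338 mol
n(J) via (ii) = (2/2)×0.09339 = 0.09339 mol
total n(J) = 0.7338 + 0.09339 = 0.8272 mol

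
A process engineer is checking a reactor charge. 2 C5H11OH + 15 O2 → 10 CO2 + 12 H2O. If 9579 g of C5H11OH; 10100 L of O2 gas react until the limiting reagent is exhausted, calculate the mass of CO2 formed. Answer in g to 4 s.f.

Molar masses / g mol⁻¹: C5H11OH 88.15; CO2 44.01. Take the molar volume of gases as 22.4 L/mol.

13230 g

n(C5H11OH) = 9579 / 88.15 = 108.7 mol
n(O2) = 10100 / 22.4 = 450.9 mol
n/ν → C5H11OH: 54.35, O2: 30.06; O2 is limiting.
n(CO2) = (10/15) × 450.9 = 300.6 mol
mass = 300.6 × 44.01 = 13230 g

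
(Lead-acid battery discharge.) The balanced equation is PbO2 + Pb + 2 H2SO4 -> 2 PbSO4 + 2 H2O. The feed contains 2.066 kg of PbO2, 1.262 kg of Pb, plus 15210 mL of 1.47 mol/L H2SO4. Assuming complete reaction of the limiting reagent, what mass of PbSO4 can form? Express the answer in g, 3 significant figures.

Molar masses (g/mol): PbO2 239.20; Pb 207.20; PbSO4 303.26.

3690 g

n(PbO2) = 2.066×1000 / 239.20 = 8.637 mol
n(Pb) = 1.262×1000 / 207.20 = 6.091 mol
n(H2SO4) = 1.47 × 15210/1000 = 22.36 mol
n/ν for PbO2 = 8.637/1 = 8.637
n/ν for Pb = 6.091/1 = 6.091
n/ν for H2SO4 = 22.36/2 = 11.18
Smallest n/ν is Pb → limiting reagent.
n(PbSO4) = (2/1) × 6.091 = 12.18 mol
mass = 12.18 × 303.26 = 3694 g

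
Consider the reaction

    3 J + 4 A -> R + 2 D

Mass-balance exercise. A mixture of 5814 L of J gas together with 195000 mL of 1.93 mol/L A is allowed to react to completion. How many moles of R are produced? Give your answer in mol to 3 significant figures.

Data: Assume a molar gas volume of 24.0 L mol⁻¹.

n(J) = 5814 / 24.0 = 242.3 mol
n(A) = 1.93 × 195000/1000 = 376.4 mol
n/ν for J = 242.3/3 = 80.77
n/ν for A = 376.4/4 = 94.10
Smallest n/ν is J → limiting reagent.
n(R) = (1/3) × 242.3 = 80.77 mol

80.8 mol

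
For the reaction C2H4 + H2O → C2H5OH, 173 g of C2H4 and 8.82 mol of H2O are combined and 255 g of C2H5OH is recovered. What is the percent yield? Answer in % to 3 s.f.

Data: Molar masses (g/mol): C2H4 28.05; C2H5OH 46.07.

n(C2H4) = 173.0 / 28.05 = 6.168 mol
n(H2O) = 8.820 mol
n/ν for C2H4 = 6.168/1 = 6.168
n/ν for H2O = 8.820/1 = 8.820
Smallest n/ν is C2H4 → limiting reagent.
theoretical n(C2H5OH) = (1/1) × 6.168 = 6.168 mol → 284.2 g
% yield = 255 / 284.2 × 100 = 89.73 %

89.7 %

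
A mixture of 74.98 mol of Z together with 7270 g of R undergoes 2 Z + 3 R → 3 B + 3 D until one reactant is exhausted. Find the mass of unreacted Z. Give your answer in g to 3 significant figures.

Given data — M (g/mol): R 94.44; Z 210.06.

n(Z) = 74.98 mol
n(R) = 7270 / 94.44 = 76.98 mol
n/ν → Z: 37.49, R: 25.66; R is limiting.
Z consumed = (2/3) × 76.98 = 51.32 mol
Z remaining = 74.98 − 51.32 = 23.66 mol
mass = 23.66 × 210.06 = 4970 g

4970 g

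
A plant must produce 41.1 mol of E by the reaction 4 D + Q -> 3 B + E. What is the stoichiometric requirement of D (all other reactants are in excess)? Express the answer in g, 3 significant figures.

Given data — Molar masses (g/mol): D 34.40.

n(E) = 41.10 mol
n(D) = (4/1) × 41.10 = 164.4 mol
mass = 164.4 × 34.40 = 5655 g

5660 g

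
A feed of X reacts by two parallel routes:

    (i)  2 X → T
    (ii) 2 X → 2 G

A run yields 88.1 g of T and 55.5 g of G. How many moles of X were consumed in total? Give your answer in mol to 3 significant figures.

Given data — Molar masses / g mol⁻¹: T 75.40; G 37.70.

3.81 mol

n(T) = 88.1 / 75.40 = 1.168 mol
n(G) = 55.5 / 37.70 = 1.472 mol
n(X) via (i) = (2/1)×1.168 = 2.336 mol
n(X) via (ii) = (2/2)×1.472 = 1.472 mol
total n(X) = 2.336 + 1.472 = 3.808 mol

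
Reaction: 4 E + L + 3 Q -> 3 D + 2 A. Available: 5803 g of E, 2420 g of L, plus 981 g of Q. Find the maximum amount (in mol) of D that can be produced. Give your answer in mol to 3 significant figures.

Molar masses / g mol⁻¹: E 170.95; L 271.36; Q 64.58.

15.2 mol

n(E) = 5803 / 170.95 = 33.95 mol
n(L) = 2420 / 271.36 = 8.918 mol
n(Q) = 981.0 / 64.58 = 15.19 mol
n/ν → E: 8.488, L: 8.918, Q: 5.063; Q is limiting.
n(D) = (3/3) × 15.19 = 15.19 mol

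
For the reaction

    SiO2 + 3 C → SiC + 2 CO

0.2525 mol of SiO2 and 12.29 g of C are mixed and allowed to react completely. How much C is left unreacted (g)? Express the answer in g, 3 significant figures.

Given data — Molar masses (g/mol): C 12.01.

n(SiO2) = 0.2525 mol
n(C) = 12.29 / 12.01 = 1.023 mol
n/ν → SiO2: 0.2525, C: 0.3410; SiO2 is limiting.
C consumed = (3/1) × 0.2525 = 0.7575 mol
C remaining = 1.023 − 0.7575 = 0.2655 mol
mass = 0.2655 × 12.01 = 3.189 g

3.19 g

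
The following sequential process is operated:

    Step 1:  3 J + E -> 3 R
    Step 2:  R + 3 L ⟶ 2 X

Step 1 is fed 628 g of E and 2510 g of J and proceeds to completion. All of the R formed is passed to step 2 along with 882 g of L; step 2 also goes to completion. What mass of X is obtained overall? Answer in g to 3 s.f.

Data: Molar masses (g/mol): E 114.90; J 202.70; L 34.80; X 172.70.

2920 g

Step 1:
n(E) = 628.0 / 114.90 = 5.466 mol
n(J) = 2510 / 202.70 = 12.38 mol
n/ν → E: 5.466, J: 4.127; J is limiting.
n(R) produced = (3/3) × 12.38 = 12.38 mol
Step 2:
n(R) available = 12.38 mol
n(L) = 882.0 / 34.80 = 25.34 mol
n/ν → R: 12.38, L: 8.447; L is limiting.
n(X) = (2/3) × 25.34 = 16.89 mol
mass = 16.89 × 172.70 = 2917 g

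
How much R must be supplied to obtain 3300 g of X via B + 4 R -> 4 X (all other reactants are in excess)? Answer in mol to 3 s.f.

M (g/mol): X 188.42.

17.5 mol

n(X) = 3300 / 188.42 = 17.51 mol
n(R) = (4/4) × 17.51 = 17.51 mol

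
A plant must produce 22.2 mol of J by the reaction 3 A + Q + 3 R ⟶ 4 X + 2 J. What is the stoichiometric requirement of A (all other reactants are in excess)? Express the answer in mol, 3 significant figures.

33.3 mol

n(J) = 22.20 mol
n(A) = (3/2) × 22.20 = 33.30 mol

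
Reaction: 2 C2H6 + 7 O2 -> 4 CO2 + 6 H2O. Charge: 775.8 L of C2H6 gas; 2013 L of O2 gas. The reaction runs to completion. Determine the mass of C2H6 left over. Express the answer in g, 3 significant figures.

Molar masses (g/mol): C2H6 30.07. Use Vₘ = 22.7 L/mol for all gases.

266 g

n(C2H6) = 775.8 / 22.7 = 34.18 mol
n(O2) = 2013 / 22.7 = 88.68 mol
n/ν → C2H6: 17.09, O2: 12.67; O2 is limiting.
C2H6 consumed = (2/7) × 88.68 = 25.34 mol
C2H6 remaining = 34.18 − 25.34 = 8.840 mol
mass = 8.840 × 30.07 = 265.8 g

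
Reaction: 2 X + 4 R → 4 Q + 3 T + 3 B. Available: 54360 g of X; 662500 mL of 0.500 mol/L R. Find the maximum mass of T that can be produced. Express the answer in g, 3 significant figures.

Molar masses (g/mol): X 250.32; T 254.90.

n(X) = 54360 / 250.32 = 217.2 mol
n(R) = 0.500 × 662500/1000 = 331.3 mol
n/ν for X = 217.2/2 = 108.6
n/ν for R = 331.3/4 = 82.83
Smallest n/ν is R → limiting reagent.
n(T) = (3/4) × 331.3 = 248.5 mol
mass = 248.5 × 254.90 = 63340 g

63300 g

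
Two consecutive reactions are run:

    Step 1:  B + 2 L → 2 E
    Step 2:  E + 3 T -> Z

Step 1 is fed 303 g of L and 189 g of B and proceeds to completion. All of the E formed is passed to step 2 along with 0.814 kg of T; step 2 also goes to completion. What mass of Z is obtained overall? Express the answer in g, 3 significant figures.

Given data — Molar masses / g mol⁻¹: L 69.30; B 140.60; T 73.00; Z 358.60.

964 g

Step 1:
n(L) = 303.0 / 69.30 = 4.372 mol
n(B) = 189.0 / 140.60 = 1.344 mol
n/ν for L = 4.372/2 = 2.186
n/ν for B = 1.344/1 = 1.344
Smallest n/ν is B → limiting reagent.
n(E) produced = (2/1) × 1.344 = 2.688 mol
Step 2:
n(E) available = 2.688 mol
n(T) = 0.8140×1000 / 73.00 = 11.15 mol
n/ν for E = 2.688/1 = 2.688
n/ν for T = 11.15/3 = 3.717
Smallest n/ν is E → limiting reagent.
n(Z) = (1/1) × 2.688 = 2.688 mol
mass = 2.688 × 358.60 = 963.9 g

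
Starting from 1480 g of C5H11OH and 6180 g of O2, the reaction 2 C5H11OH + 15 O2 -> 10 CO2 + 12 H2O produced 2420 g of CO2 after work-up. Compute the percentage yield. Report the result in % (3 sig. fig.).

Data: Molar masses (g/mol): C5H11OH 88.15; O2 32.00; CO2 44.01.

n(C5H11OH) = 1480 / 88.15 = 16.79 mol
n(O2) = 6180 / 32.00 = 193.1 mol
n/ν for C5H11OH = 16.79/2 = 8.395
n/ν for O2 = 193.1/15 = 12.87
Smallest n/ν is C5H11OH → limiting reagent.
theoretical n(CO2) = (10/2) × 16.79 = 83.95 mol → 3695 g
% yield = 2420 / 3695 × 100 = 65.49 %

65.5 %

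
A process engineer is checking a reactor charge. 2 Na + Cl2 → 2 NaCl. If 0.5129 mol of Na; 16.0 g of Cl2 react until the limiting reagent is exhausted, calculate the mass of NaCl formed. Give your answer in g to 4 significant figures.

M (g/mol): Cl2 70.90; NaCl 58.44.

26.38 g

n(Na) = 0.5129 mol
n(Cl2) = 16.00 / 70.90 = 0.2257 mol
n/ν for Na = 0.5129/2 = 0.2565
n/ν for Cl2 = 0.2257/1 = 0.2257
Smallest n/ν is Cl2 → limiting reagent.
n(NaCl) = (2/1) × 0.2257 = 0.4514 mol
mass = 0.4514 × 58.44 = 26.38 g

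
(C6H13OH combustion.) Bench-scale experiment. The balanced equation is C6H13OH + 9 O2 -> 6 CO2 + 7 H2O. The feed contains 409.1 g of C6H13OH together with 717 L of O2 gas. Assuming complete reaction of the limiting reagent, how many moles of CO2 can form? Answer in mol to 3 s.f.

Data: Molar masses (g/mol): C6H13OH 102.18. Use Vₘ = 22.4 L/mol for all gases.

n(C6H13OH) = 409.1 / 102.18 = 4.004 mol
n(O2) = 717.0 / 22.4 = 32.01 mol
n/ν for C6H13OH = 4.004/1 = 4.004
n/ν for O2 = 32.01/9 = 3.557
Smallest n/ν is O2 → limiting reagent.
n(CO2) = (6/9) × 32.01 = 21.34 mol

21.3 mol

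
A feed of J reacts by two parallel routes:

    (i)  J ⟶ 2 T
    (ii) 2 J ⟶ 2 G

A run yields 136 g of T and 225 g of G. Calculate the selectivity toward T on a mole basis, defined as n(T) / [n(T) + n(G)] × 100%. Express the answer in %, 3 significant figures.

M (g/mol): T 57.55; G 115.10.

n(T) = 136 / 57.55 = 2.363 mol
n(G) = 225 / 115.10 = 1.955 mol
selectivity = 2.363/(2.363+1.955) × 100 = 54.72 %

54.7 %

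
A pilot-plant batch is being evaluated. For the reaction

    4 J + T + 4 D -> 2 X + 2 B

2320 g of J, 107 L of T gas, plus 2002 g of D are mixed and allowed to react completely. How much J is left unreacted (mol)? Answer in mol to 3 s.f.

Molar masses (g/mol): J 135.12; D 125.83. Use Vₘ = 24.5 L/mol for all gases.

n(J) = 2320 / 135.12 = 17.17 mol
n(T) = 107.0 / 24.5 = 4.367 mol
n(D) = 2002 / 125.83 = 15.91 mol
n/ν for J = 17.17/4 = 4.293
n/ν for T = 4.367/1 = 4.367
n/ν for D = 15.91/4 = 3.978
Smallest n/ν is D → limiting reagent.
J consumed = (4/4) × 15.91 = 15.91 mol
J remaining = 17.17 − 15.91 = 1.260 mol

1.26 mol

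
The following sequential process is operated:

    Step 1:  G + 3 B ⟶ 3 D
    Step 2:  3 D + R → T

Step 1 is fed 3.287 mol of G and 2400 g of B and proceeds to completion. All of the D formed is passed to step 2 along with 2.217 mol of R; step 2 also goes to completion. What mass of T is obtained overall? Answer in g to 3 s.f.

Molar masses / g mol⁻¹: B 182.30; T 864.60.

1920 g

Step 1:
n(G) = 3.287 mol
n(B) = 2400 / 182.30 = 13.17 mol
n/ν → G: 3.287, B: 4.390; G is limiting.
n(D) produced = (3/1) × 3.287 = 9.861 mol
Step 2:
n(D) available = 9.861 mol
n(R) = 2.217 mol
n/ν → D: 3.287, R: 2.217; R is limiting.
n(T) = (1/1) × 2.217 = 2.217 mol
mass = 2.217 × 864.60 = 1917 g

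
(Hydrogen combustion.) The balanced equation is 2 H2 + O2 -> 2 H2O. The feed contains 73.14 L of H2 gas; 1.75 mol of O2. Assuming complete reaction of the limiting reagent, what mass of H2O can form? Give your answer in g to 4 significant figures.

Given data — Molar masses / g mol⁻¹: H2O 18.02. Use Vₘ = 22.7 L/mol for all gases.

58.06 g

n(H2) = 73.14 / 22.7 = 3.222 mol
n(O2) = 1.750 mol
n/ν → H2: 1.611, O2: 1.750; H2 is limiting.
n(H2O) = (2/2) × 3.222 = 3.222 mol
mass = 3.222 × 18.02 = 58.06 g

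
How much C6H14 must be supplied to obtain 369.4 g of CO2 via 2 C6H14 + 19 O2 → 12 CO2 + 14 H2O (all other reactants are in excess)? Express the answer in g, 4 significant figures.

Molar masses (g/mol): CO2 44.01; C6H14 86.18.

n(CO2) = 369.4 / 44.01 = 8.394 mol
n(C6H14) = (2/12) × 8.394 = 1.399 mol
mass = 1.399 × 86.18 = 120.6 g

120.6 g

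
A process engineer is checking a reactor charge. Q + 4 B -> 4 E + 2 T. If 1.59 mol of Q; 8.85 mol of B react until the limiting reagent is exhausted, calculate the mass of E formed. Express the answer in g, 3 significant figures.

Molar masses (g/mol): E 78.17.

497 g

n(Q) = 1.590 mol
n(B) = 8.850 mol
n/ν → Q: 1.590, B: 2.213; Q is limiting.
n(E) = (4/1) × 1.590 = 6.360 mol
mass = 6.360 × 78.17 = 497.2 g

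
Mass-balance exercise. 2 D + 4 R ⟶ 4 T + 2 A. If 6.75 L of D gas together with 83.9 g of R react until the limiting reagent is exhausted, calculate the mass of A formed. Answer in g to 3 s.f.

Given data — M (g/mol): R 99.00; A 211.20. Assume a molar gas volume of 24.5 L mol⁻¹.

n(D) = 6.750 / 24.5 = 0.2755 mol
n(R) = 83.90 / 99.00 = 0.8475 mol
n/ν → D: 0.1378, R: 0.2119; D is limiting.
n(A) = (2/2) × 0.2755 = 0.2755 mol
mass = 0.2755 × 211.20 = 58.19 g

58.2 g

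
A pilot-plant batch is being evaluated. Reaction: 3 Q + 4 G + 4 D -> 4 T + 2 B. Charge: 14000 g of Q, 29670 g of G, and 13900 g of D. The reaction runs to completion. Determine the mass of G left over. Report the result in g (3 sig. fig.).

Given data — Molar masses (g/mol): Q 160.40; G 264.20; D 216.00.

12700 g

n(Q) = 14000 / 160.40 = 87.28 mol
n(G) = 29670 / 264.20 = 112.3 mol
n(D) = 13900 / 216.00 = 64.35 mol
n/ν for Q = 87.28/3 = 29.09
n/ν for G = 112.3/4 = 28.08
n/ν for D = 64.35/4 = 16.09
Smallest n/ν is D → limiting reagent.
G consumed = (4/4) × 64.35 = 64.35 mol
G remaining = 112.3 − 64.35 = 47.95 mol
mass = 47.95 × 264.20 = 12670 g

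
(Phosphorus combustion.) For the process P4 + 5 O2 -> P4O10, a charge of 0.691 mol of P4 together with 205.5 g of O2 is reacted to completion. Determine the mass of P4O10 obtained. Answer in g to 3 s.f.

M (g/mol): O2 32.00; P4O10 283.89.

196 g

n(P4) = 0.6910 mol
n(O2) = 205.5 / 32.00 = 6.422 mol
n/ν for P4 = 0.6910/1 = 0.6910
n/ν for O2 = 6.422/5 = 1.284
Smallest n/ν is P4 → limiting reagent.
n(P4O10) = (1/1) × 0.6910 = 0.6910 mol
mass = 0.6910 × 283.89 = 196.2 g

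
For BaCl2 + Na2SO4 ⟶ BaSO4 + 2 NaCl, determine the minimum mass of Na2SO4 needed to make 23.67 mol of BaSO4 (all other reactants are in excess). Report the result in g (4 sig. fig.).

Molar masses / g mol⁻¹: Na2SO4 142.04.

3362 g

n(BaSO4) = 23.67 mol
n(Na2SO4) = (1/1) × 23.67 = 23.67 mol
mass = 23.67 × 142.04 = 3362 g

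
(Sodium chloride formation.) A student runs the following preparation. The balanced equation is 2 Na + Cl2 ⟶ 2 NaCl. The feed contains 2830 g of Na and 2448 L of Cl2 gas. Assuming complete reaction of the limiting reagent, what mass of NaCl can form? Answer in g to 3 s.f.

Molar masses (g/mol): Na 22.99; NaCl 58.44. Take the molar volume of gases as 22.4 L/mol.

7190 g

n(Na) = 2830 / 22.99 = 123.1 mol
n(Cl2) = 2448 / 22.4 = 109.3 mol
n/ν for Na = 123.1/2 = 61.55
n/ν for Cl2 = 109.3/1 = 109.3
Smallest n/ν is Na → limiting reagent.
n(NaCl) = (2/2) × 123.1 = 123.1 mol
mass = 123.1 × 58.44 = 7194 g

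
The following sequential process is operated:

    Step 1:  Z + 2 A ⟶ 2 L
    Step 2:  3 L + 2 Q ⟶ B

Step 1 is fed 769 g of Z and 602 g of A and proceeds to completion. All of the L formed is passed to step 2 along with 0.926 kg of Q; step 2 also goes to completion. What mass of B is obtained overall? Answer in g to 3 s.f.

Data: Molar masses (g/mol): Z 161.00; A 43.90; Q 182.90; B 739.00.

1870 g

Step 1:
n(Z) = 769.0 / 161.00 = 4.776 mol
n(A) = 602.0 / 43.90 = 13.71 mol
n/ν for Z = 4.776/1 = 4.776
n/ν for A = 13.71/2 = 6.855
Smallest n/ν is Z → limiting reagent.
n(L) produced = (2/1) × 4.776 = 9.552 mol
Step 2:
n(L) available = 9.552 mol
n(Q) = 0.9260×1000 / 182.90 = 5.063 mol
n/ν for L = 9.552/3 = 3.184
n/ν for Q = 5.063/2 = 2.532
Smallest n/ν is Q → limiting reagent.
n(B) = (1/2) × 5.063 = 2.532 mol
mass = 2.532 × 739.00 = 1871 g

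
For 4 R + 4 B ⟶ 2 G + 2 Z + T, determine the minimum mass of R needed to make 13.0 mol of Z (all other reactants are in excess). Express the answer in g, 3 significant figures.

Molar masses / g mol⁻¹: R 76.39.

n(Z) = 13.00 mol
n(R) = (4/2) × 13.00 = 26.00 mol
mass = 26.00 × 76.39 = 1986 g

1990 g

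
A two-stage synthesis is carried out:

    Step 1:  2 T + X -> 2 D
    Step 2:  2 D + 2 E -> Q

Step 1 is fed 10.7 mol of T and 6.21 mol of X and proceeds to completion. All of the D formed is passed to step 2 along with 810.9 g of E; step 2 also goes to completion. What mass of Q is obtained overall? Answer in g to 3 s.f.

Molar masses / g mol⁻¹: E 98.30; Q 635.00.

Step 1:
n(T) = 10.70 mol
n(X) = 6.210 mol
n/ν for T = 10.70/2 = 5.350
n/ν for X = 6.210/1 = 6.210
Smallest n/ν is T → limiting reagent.
n(D) produced = (2/2) × 10.70 = 10.70 mol
Step 2:
n(D) available = 10.70 mol
n(E) = 810.9 / 98.30 = 8.249 mol
n/ν for D = 10.70/2 = 5.350
n/ν for E = 8.249/2 = 4.125
Smallest n/ν is E → limiting reagent.
n(Q) = (1/2) × 8.249 = 4.125 mol
mass = 4.125 × 635.00 = 2619 g

2620 g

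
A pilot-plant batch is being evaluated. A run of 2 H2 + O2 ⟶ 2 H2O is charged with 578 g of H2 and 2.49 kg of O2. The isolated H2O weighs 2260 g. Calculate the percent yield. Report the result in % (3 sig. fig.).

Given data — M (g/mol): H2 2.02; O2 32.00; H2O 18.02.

80.6 %

n(H2) = 578.0 / 2.02 = 286.1 mol
n(O2) = 2.490×1000 / 32.00 = 77.81 mol
n/ν for H2 = 286.1/2 = 143.1
n/ν for O2 = 77.81/1 = 77.81
Smallest n/ν is O2 → limiting reagent.
theoretical n(H2O) = (2/1) × 77.81 = 155.6 mol → 2804 g
% yield = 2260 / 2804 × 100 = 80.60 %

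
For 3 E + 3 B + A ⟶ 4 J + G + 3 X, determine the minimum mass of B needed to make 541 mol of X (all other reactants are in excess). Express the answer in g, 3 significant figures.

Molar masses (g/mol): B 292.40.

158000 g

n(X) = 541.0 mol
n(B) = (3/3) × 541.0 = 541.0 mol
mass = 541.0 × 292.40 = 158200 g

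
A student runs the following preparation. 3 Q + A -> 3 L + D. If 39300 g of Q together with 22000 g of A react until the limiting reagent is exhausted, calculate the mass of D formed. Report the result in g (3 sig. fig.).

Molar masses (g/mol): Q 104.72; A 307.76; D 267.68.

n(Q) = 39300 / 104.72 = 375.3 mol
n(A) = 22000 / 307.76 = 71.48 mol
n/ν for Q = 375.3/3 = 125.1
n/ν for A = 71.48/1 = 71.48
Smallest n/ν is A → limiting reagent.
n(D) = (1/1) × 71.48 = 71.48 mol
mass = 71.48 × 267.68 = 19130 g

19100 g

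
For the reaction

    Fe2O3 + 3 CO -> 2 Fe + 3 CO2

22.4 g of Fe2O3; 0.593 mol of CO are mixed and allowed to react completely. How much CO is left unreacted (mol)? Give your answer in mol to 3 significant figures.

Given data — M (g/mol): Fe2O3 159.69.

n(Fe2O3) = 22.40 / 159.69 = 0.1403 mol
n(CO) = 0.5930 mol
n/ν → Fe2O3: 0.1403, CO: 0.1977; Fe2O3 is limiting.
CO consumed = (3/1) × 0.1403 = 0.4209 mol
CO remaining = 0.5930 − 0.4209 = 0.1721 mol

0.172 mol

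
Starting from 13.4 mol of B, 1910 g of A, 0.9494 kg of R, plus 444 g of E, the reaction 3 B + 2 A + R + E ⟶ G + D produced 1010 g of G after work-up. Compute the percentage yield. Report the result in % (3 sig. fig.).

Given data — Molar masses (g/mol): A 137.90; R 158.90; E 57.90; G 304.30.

74.3 %

n(B) = 13.40 mol
n(A) = 1910 / 137.90 = 13.85 mol
n(R) = 0.9494×1000 / 158.90 = 5.975 mol
n(E) = 444.0 / 57.90 = 7.668 mol
n/ν for B = 13.40/3 = 4.467
n/ν for A = 13.85/2 = 6.925
n/ν for R = 5.975/1 = 5.975
n/ν for E = 7.668/1 = 7.668
Smallest n/ν is B → limiting reagent.
theoretical n(G) = (1/3) × 13.40 = 4.467 mol → 1359 g
% yield = 1010 / 1359 × 100 = 74.32 %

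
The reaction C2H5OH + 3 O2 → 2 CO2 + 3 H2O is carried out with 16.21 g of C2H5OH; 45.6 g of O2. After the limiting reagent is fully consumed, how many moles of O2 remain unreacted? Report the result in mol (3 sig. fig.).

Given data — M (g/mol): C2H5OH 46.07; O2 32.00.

0.369 mol

n(C2H5OH) = 16.21 / 46.07 = 0.3519 mol
n(O2) = 45.60 / 32.00 = 1.425 mol
n/ν for C2H5OH = 0.3519/1 = 0.3519
n/ν for O2 = 1.425/3 = 0.4750
Smallest n/ν is C2H5OH → limiting reagent.
O2 consumed = (3/1) × 0.3519 = 1.056 mol
O2 remaining = 1.425 − 1.056 = 0.3690 mol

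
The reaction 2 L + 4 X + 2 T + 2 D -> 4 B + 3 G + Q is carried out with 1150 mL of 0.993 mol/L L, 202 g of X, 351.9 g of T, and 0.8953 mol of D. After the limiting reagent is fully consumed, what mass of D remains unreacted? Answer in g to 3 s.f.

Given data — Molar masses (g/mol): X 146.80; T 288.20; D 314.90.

n(L) = 0.993 × 1150/1000 = 1.142 mol
n(X) = 202.0 / 146.80 = 1.376 mol
n(T) = 351.9 / 288.20 = 1.221 mol
n(D) = 0.8953 mol
n/ν for L = 1.142/2 = 0.5710
n/ν for X = 1.376/4 = 0.3440
n/ν for T = 1.221/2 = 0.6105
n/ν for D = 0.8953/2 = 0.4477
Smallest n/ν is X → limiting reagent.
D consumed = (2/4) × 1.376 = 0.6880 mol
D remaining = 0.8953 − 0.6880 = 0.2073 mol
mass = 0.2073 × 314.90 = 65.28 g

65.3 g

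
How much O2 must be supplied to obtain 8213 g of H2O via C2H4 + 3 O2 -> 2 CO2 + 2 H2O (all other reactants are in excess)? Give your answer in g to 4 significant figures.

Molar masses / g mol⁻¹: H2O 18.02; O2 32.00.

21880 g

n(H2O) = 8213 / 18.02 = 455.8 mol
n(O2) = (3/2) × 455.8 = 683.7 mol
mass = 683.7 × 32.00 = 21880 g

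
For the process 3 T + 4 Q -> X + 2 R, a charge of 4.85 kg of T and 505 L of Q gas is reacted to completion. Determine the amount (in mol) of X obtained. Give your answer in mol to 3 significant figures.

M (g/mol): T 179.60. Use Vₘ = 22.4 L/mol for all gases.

5.64 mol

n(T) = 4.850×1000 / 179.60 = 27.00 mol
n(Q) = 505.0 / 22.4 = 22.54 mol
n/ν → T: 9.000, Q: 5.635; Q is limiting.
n(X) = (1/4) × 22.54 = 5.635 mol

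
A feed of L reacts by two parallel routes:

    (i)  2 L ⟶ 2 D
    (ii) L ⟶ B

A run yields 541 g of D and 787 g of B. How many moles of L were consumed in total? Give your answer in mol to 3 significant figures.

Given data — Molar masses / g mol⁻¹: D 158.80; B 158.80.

8.36 mol

n(D) = 541 / 158.80 = 3.407 mol
n(B) = 787 / 158.80 = 4.956 mol
n(L) via (i) = (2/2)×3.407 = 3.407 mol
n(L) via (ii) = (1/1)×4.956 = 4.956 mol
total n(L) = 3.407 + 4.956 = 8.363 mol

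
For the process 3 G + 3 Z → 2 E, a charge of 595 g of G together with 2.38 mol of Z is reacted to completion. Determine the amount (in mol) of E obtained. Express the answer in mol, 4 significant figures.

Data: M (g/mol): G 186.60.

n(G) = 595.0 / 186.60 = 3.189 mol
n(Z) = 2.380 mol
n/ν → G: 1.063, Z: 0.7933; Z is limiting.
n(E) = (2/3) × 2.380 = 1.587 mol

1.587 mol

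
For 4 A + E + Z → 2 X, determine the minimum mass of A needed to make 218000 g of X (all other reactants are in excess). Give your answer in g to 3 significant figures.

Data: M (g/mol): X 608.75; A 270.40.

n(X) = 218000 / 608.75 = 358.1 mol
n(A) = (4/2) × 358.1 = 716.2 mol
mass = 716.2 × 270.40 = 193700 g

194000 g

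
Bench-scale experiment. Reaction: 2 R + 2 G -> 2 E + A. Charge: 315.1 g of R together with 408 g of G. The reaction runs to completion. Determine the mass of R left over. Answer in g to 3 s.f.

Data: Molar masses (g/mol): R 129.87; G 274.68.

n(R) = 315.1 / 129.87 = 2.426 mol
n(G) = 408.0 / 274.68 = 1.485 mol
n/ν → R: 1.213, G: 0.7425; G is limiting.
R consumed = (2/2) × 1.485 = 1.485 mol
R remaining = 2.426 − 1.485 = 0.9410 mol
mass = 0.9410 × 129.87 = 122.2 g

122 g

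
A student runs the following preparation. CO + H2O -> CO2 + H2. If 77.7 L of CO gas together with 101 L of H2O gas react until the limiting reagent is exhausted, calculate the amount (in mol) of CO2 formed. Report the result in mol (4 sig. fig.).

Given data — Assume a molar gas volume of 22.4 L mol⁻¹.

n(CO) = 77.70 / 22.4 = 3.469 mol
n(H2O) = 101.0 / 22.4 = 4.509 mol
n/ν for CO = 3.469/1 = 3.469
n/ν for H2O = 4.509/1 = 4.509
Smallest n/ν is CO → limiting reagent.
n(CO2) = (1/1) × 3.469 = 3.469 mol

3.469 mol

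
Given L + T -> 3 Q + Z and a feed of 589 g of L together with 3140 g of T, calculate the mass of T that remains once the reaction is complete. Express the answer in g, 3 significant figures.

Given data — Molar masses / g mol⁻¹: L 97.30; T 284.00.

1420 g

n(L) = 589.0 / 97.30 = 6.053 mol
n(T) = 3140 / 284.00 = 11.06 mol
n/ν → L: 6.053, T: 11.06; L is limiting.
T consumed = (1/1) × 6.053 = 6.053 mol
T remaining = 11.06 − 6.053 = 5.007 mol
mass = 5.007 × 284.00 = 1422 g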